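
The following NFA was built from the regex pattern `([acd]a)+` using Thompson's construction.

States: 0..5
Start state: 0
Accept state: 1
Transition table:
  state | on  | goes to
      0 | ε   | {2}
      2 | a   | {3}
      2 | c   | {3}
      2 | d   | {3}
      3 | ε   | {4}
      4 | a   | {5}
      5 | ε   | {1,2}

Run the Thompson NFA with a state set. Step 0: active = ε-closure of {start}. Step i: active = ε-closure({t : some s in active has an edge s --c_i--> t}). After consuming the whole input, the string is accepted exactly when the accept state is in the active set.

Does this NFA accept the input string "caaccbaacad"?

Answer: REJECT

Trace:
initial (ε-close {0}): {0,2}
'c' @ 1: {3,4}
'a' @ 2: {1,2,5}  (accept∈set)
'a' @ 3: {3,4}
'c' @ 4: {}  — dead — no transitions
rest 'cbaacad' ignored (set empty)
end set {} — state 1 not in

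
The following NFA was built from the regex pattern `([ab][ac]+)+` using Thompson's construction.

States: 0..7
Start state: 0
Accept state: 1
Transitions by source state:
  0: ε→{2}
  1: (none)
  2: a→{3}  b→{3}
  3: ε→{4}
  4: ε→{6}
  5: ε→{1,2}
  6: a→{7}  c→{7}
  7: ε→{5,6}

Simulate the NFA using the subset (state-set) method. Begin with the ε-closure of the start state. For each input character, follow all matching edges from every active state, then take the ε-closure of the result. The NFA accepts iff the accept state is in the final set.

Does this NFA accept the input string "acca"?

S₀ = ε-closure({0}) = {0,2}
'a' @ 1: {3,4,6}
'c' @ 2: {1,2,5,6,7}  (accept∈set)
'c' @ 3: {1,2,5,6,7}  (accept∈set)
'a' @ 4: {1,2,3,4,5,6,7}  (accept∈set)
end set {1,2,3,4,5,6,7} — state 1 in

Answer: ACCEPT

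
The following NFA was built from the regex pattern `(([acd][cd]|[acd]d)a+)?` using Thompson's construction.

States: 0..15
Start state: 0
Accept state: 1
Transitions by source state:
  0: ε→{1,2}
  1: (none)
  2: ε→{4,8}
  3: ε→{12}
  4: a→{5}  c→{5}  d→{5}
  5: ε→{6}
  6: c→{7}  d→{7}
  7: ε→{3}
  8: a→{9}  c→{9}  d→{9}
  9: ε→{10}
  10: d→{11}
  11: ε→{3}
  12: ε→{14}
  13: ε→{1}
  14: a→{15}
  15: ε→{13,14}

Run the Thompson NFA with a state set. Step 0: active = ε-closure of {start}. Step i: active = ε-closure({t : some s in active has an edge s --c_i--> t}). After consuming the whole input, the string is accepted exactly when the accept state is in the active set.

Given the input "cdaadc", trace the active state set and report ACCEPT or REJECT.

S₀ = ε-closure({0}) = {0,1,2,4,8}
'c' @ 1: {5,6,9,10}
'd' @ 2: {3,7,11,12,14}
'a' @ 3: {1,13,14,15}  [accepting]
'a' @ 4: {1,13,14,15}  [accepting]
'd' @ 5: {}  — state set empty
rest 'c' ignored (set empty)
end set {} — state 1 not in

Answer: REJECT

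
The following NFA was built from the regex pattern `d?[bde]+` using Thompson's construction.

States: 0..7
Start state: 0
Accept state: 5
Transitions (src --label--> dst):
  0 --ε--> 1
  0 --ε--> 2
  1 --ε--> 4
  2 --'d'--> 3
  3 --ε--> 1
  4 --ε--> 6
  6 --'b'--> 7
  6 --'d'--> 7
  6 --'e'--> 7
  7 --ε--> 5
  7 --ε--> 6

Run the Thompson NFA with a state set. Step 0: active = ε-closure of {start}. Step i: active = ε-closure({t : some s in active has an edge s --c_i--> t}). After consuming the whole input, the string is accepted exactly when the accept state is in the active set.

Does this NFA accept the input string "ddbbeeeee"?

S₀ = ε-closure({0}) = {0,1,2,4,6}
'd' @ 1: {1,3,4,5,6,7}  ✓accept
'd' @ 2: {5,6,7}  ✓accept
'b' @ 3: {5,6,7}  ✓accept
'b' @ 4: {5,6,7}  ✓accept
'e' @ 5: {5,6,7}  ✓accept
'e' @ 6: {5,6,7}  ✓accept
'e' @ 7: {5,6,7}  ✓accept
'e' @ 8: {5,6,7}  ✓accept
'e' @ 9: {5,6,7}  ✓accept
end set {5,6,7} — state 5 in

Answer: ACCEPT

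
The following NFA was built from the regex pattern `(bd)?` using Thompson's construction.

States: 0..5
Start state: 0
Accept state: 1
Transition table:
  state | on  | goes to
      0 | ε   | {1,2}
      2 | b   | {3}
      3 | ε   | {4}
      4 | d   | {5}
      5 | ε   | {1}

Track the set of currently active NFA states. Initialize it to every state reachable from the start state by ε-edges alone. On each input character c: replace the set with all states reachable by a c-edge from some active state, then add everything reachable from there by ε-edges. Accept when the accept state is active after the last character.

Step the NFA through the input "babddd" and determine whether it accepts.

initial (ε-close {0}): {0,1,2}
'b' @ 1: {3,4}
'a' @ 2: {}  — state set empty
rest 'bddd' ignored (set empty)
final: {}; accept 1 not in set

Answer: REJECT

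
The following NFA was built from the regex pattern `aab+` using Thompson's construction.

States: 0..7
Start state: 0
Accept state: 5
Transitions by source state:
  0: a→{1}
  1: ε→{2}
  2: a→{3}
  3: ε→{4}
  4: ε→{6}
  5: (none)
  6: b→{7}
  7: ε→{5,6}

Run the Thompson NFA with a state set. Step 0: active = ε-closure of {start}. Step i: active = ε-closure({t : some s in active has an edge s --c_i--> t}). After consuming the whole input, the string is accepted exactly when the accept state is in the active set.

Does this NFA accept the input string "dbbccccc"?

S₀ = ε-closure({0}) = {0}
'd' @ 1: {}  — state set empty
rest 'bbccccc' ignored (set empty)
after full input: {}  (accept=5 not in)

Answer: REJECT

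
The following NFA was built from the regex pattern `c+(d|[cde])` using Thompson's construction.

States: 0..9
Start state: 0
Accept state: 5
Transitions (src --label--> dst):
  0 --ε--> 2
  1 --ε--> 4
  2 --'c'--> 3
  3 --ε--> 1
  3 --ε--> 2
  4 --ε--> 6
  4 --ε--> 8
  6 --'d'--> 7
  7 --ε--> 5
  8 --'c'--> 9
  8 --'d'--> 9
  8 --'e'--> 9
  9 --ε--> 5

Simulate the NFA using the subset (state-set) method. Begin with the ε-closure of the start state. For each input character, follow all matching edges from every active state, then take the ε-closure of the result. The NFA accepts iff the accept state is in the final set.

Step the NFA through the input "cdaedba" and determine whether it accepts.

initial (ε-close {0}): {0,2}
'c' @ 1: {1,2,3,4,6,8}
'd' @ 2: {5,7,9}  (accept∈set)
'a' @ 3: {}  — state set empty
rest 'edba' ignored (set empty)
end set {} — state 5 not in

Answer: REJECT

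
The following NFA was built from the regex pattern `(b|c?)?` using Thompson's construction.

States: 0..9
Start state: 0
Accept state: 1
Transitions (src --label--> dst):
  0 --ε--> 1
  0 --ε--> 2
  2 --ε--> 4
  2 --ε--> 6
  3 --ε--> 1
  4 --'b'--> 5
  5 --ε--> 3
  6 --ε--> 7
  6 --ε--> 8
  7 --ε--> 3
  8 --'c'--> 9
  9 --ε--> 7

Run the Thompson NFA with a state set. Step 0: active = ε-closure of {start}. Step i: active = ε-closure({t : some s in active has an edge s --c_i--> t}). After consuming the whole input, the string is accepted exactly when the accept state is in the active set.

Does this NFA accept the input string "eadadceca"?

Answer: REJECT

Trace:
start: ε-closure({0}) = {0,1,2,3,4,6,7,8}
'e' @ 1: {}  — dead — no transitions
rest 'adadceca' ignored (set empty)
end set {} — state 1 not in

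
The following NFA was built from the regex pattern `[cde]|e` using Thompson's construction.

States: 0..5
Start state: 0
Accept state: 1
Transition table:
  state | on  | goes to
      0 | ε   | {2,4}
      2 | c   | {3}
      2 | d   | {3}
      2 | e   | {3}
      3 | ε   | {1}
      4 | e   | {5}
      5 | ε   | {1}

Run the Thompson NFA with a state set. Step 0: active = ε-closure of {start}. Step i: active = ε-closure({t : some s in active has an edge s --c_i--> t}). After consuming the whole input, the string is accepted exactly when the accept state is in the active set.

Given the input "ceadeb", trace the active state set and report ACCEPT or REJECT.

start: ε-closure({0}) = {0,2,4}
'c' @ 1: {1,3}  (accept∈set)
'e' @ 2: {}  — state set empty
rest 'adeb' ignored (set empty)
after full input: {}  (accept=1 not in)

Answer: REJECT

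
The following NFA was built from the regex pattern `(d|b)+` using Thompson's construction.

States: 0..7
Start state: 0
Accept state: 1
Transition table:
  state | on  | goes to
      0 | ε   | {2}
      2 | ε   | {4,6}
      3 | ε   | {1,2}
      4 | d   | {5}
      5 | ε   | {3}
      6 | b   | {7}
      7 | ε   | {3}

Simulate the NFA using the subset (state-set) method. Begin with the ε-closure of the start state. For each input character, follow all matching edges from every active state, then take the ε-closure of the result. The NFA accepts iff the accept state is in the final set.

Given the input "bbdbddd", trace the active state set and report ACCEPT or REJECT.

initial (ε-close {0}): {0,2,4,6}
'b' @ 1: {1,2,3,4,6,7}  [accepting]
'b' @ 2: {1,2,3,4,6,7}  [accepting]
'd' @ 3: {1,2,3,4,5,6}  [accepting]
'b' @ 4: {1,2,3,4,6,7}  [accepting]
'd' @ 5: {1,2,3,4,5,6}  [accepting]
'd' @ 6: {1,2,3,4,5,6}  [accepting]
'd' @ 7: {1,2,3,4,5,6}  [accepting]
final: {1,2,3,4,5,6}; accept 1 in set

Answer: ACCEPT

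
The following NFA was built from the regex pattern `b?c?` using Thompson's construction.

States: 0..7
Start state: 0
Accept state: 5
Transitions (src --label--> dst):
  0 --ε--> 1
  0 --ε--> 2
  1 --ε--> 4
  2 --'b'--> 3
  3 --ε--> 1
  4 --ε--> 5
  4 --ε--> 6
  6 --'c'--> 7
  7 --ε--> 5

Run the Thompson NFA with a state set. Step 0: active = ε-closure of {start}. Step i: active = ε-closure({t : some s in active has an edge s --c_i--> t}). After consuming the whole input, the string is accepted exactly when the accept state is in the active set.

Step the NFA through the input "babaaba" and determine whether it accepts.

S₀ = ε-closure({0}) = {0,1,2,4,5,6}
'b' @ 1: {1,3,4,5,6}  ✓accept
'a' @ 2: {}  — no active states
rest 'baaba' ignored (set empty)
after full input: {}  (accept=5 not in)

Answer: REJECT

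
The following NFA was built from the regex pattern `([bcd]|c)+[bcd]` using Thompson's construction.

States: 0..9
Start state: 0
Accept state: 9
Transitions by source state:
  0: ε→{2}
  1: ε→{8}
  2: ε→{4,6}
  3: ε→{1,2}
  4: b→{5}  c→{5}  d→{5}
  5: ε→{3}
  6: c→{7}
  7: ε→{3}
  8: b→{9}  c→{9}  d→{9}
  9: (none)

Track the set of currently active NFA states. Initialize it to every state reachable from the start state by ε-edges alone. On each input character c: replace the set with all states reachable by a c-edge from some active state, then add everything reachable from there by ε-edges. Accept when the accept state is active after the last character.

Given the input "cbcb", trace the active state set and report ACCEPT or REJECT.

Answer: ACCEPT

Derivation:
initial (ε-close {0}): {0,2,4,6}
'c' @ 1: {1,2,3,4,5,6,7,8}
'b' @ 2: {1,2,3,4,5,6,8,9}  ✓accept
'c' @ 3: {1,2,3,4,5,6,7,8,9}  ✓accept
'b' @ 4: {1,2,3,4,5,6,8,9}  ✓accept
after full input: {1,2,3,4,5,6,8,9}  (accept=9 in)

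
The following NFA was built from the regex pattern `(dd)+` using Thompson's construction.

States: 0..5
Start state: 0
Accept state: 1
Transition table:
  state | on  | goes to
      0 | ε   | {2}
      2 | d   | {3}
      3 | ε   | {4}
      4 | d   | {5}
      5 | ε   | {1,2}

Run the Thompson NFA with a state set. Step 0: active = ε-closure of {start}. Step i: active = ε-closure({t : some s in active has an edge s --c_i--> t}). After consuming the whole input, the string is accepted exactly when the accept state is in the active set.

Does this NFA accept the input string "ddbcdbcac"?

initial (ε-close {0}): {0,2}
'd' @ 1: {3,4}
'd' @ 2: {1,2,5}  (accept∈set)
'b' @ 3: {}  — dead — no transitions
rest 'cdbcac' ignored (set empty)
after full input: {}  (accept=1 not in)

Answer: REJECT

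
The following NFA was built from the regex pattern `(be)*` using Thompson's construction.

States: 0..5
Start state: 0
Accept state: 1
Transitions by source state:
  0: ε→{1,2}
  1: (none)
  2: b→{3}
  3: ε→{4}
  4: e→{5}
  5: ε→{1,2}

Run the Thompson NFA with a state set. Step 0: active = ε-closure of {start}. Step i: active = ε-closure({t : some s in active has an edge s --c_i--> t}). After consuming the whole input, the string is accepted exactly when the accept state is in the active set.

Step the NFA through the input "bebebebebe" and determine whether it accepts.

Answer: ACCEPT

Trace:
S₀ = ε-closure({0}) = {0,1,2}
'b' @ 1: {3,4}
'e' @ 2: {1,2,5}  [accepting]
'b' @ 3: {3,4}
'e' @ 4: {1,2,5}  [accepting]
'b' @ 5: {3,4}
'e' @ 6: {1,2,5}  [accepting]
'b' @ 7: {3,4}
'e' @ 8: {1,2,5}  [accepting]
'b' @ 9: {3,4}
'e' @ 10: {1,2,5}  [accepting]
final: {1,2,5}; accept 1 in set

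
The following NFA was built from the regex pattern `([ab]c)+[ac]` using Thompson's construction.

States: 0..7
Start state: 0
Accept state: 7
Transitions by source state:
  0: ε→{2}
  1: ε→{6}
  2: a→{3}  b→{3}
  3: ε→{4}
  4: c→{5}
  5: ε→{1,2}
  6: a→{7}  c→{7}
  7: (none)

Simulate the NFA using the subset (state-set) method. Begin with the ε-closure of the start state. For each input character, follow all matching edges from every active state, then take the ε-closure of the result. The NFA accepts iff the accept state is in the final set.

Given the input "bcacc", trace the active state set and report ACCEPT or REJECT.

S₀ = ε-closure({0}) = {0,2}
'b' @ 1: {3,4}
'c' @ 2: {1,2,5,6}
'a' @ 3: {3,4,7}  (accept∈set)
'c' @ 4: {1,2,5,6}
'c' @ 5: {7}  (accept∈set)
end set {7} — state 7 in

Answer: ACCEPT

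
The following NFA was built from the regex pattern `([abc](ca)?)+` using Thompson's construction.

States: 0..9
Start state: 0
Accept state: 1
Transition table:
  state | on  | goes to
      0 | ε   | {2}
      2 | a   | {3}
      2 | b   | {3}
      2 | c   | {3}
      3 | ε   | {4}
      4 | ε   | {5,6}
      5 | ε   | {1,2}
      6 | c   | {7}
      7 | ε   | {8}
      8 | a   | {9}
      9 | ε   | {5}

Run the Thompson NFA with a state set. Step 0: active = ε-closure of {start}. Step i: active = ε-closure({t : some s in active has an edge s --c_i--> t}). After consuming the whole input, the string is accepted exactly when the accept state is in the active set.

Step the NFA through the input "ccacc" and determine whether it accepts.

initial (ε-close {0}): {0,2}
'c' @ 1: {1,2,3,4,5,6}  (accept∈set)
'c' @ 2: {1,2,3,4,5,6,7,8}  (accept∈set)
'a' @ 3: {1,2,3,4,5,6,9}  (accept∈set)
'c' @ 4: {1,2,3,4,5,6,7,8}  (accept∈set)
'c' @ 5: {1,2,3,4,5,6,7,8}  (accept∈set)
final: {1,2,3,4,5,6,7,8}; accept 1 in set

Answer: ACCEPT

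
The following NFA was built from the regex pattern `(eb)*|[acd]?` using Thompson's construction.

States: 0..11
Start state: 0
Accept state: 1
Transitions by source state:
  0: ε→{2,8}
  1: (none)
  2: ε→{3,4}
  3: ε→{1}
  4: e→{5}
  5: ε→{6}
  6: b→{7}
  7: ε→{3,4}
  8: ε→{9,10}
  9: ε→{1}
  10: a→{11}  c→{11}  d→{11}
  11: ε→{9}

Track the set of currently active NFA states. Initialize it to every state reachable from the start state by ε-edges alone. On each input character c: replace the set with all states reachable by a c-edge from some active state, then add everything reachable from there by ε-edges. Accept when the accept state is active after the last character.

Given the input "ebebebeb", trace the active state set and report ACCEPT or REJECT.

initial (ε-close {0}): {0,1,2,3,4,8,9,10}
'e' @ 1: {5,6}
'b' @ 2: {1,3,4,7}  [accepting]
'e' @ 3: {5,6}
'b' @ 4: {1,3,4,7}  [accepting]
'e' @ 5: {5,6}
'b' @ 6: {1,3,4,7}  [accepting]
'e' @ 7: {5,6}
'b' @ 8: {1,3,4,7}  [accepting]
final: {1,3,4,7}; accept 1 in set

Answer: ACCEPT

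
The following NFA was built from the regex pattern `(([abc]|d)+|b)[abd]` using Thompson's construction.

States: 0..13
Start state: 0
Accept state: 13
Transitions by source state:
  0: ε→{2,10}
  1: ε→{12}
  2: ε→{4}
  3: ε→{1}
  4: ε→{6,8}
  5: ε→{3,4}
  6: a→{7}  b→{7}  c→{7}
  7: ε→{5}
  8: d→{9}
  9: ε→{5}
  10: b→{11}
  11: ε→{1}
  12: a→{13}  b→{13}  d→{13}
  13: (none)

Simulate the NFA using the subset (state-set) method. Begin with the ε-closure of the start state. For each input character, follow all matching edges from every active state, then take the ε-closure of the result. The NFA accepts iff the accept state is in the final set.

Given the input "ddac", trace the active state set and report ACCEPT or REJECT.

start: ε-closure({0}) = {0,2,4,6,8,10}
'd' @ 1: {1,3,4,5,6,8,9,12}
'd' @ 2: {1,3,4,5,6,8,9,12,13}  [accepting]
'a' @ 3: {1,3,4,5,6,7,8,12,13}  [accepting]
'c' @ 4: {1,3,4,5,6,7,8,12}
final: {1,3,4,5,6,7,8,12}; accept 13 not in set

Answer: REJECT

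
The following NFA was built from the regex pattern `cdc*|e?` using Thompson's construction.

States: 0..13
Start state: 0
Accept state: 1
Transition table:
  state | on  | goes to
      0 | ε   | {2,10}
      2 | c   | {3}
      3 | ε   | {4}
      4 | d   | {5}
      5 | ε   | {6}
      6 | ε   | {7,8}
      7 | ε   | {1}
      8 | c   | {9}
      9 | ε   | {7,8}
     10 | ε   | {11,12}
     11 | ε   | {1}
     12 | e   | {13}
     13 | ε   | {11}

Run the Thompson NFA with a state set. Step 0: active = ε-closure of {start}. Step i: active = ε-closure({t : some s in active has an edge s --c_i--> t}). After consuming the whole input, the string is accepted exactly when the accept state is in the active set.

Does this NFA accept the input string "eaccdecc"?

S₀ = ε-closure({0}) = {0,1,2,10,11,12}
'e' @ 1: {1,11,13}  ✓accept
'a' @ 2: {}  — state set empty
rest 'ccdecc' ignored (set empty)
after full input: {}  (accept=1 not in)

Answer: REJECT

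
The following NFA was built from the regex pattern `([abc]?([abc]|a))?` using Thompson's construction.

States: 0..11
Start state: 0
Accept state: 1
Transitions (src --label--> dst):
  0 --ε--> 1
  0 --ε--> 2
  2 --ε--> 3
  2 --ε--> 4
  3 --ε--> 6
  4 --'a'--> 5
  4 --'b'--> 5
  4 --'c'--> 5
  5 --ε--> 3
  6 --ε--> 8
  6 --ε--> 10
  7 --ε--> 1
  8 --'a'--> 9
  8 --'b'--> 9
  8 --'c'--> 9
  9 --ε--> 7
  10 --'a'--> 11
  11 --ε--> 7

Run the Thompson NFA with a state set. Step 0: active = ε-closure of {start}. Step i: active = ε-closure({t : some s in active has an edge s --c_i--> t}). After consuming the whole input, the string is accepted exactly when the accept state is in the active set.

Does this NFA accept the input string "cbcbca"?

Answer: REJECT

Steps:
start: ε-closure({0}) = {0,1,2,3,4,6,8,10}
'c' @ 1: {1,3,5,6,7,8,9,10}  ✓accept
'b' @ 2: {1,7,9}  ✓accept
'c' @ 3: {}  — no active states
rest 'bca' ignored (set empty)
after full input: {}  (accept=1 not in)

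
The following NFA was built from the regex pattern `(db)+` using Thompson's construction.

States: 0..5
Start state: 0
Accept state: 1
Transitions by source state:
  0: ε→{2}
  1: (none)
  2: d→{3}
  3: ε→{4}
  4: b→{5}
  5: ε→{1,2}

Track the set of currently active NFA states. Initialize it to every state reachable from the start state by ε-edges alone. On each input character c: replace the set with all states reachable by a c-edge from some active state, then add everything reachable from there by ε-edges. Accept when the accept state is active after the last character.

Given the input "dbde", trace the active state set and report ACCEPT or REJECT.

Answer: REJECT

Derivation:
start: ε-closure({0}) = {0,2}
'd' @ 1: {3,4}
'b' @ 2: {1,2,5}  (accept∈set)
'd' @ 3: {3,4}
'e' @ 4: {}  — state set empty
final: {}; accept 1 not in set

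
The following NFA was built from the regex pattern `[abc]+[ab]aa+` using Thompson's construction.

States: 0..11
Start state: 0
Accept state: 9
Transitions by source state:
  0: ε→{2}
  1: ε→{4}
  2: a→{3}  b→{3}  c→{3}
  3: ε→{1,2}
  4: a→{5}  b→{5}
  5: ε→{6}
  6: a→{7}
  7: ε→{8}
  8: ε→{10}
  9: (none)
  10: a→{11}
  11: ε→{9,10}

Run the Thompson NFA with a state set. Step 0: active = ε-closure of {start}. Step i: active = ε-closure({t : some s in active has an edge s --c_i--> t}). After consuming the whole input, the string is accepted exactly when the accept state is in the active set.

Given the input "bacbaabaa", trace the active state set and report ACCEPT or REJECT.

start: ε-closure({0}) = {0,2}
'b' @ 1: {1,2,3,4}
'a' @ 2: {1,2,3,4,5,6}
'c' @ 3: {1,2,3,4}
'b' @ 4: {1,2,3,4,5,6}
'a' @ 5: {1,2,3,4,5,6,7,8,10}
'a' @ 6: {1,2,3,4,5,6,7,8,9,10,11}  ✓accept
'b' @ 7: {1,2,3,4,5,6}
'a' @ 8: {1,2,3,4,5,6,7,8,10}
'a' @ 9: {1,2,3,4,5,6,7,8,9,10,11}  ✓accept
after full input: {1,2,3,4,5,6,7,8,9,10,11}  (accept=9 in)

Answer: ACCEPT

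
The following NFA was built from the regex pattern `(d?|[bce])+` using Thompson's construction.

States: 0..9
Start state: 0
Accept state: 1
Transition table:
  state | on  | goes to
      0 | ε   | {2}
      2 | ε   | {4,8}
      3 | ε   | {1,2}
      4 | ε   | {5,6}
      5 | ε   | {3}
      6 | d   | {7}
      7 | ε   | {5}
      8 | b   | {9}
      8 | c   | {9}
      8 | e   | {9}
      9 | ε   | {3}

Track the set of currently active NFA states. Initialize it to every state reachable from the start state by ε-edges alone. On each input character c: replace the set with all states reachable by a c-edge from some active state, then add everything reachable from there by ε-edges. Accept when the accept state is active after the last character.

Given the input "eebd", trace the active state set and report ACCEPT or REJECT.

S₀ = ε-closure({0}) = {0,1,2,3,4,5,6,8}
'e' @ 1: {1,2,3,4,5,6,8,9}  ✓accept
'e' @ 2: {1,2,3,4,5,6,8,9}  ✓accept
'b' @ 3: {1,2,3,4,5,6,8,9}  ✓accept
'd' @ 4: {1,2,3,4,5,6,7,8}  ✓accept
after full input: {1,2,3,4,5,6,7,8}  (accept=1 in)

Answer: ACCEPT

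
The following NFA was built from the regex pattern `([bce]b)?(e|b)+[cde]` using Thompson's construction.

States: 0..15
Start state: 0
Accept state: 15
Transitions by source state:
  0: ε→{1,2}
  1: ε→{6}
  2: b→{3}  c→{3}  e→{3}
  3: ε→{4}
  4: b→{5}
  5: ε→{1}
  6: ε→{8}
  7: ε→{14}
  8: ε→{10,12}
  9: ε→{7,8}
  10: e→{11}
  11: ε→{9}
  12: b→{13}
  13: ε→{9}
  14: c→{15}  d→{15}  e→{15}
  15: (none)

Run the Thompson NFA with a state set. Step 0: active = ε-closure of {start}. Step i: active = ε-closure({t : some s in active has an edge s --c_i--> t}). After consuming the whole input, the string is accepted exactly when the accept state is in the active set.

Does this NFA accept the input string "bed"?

Answer: ACCEPT

Steps:
initial (ε-close {0}): {0,1,2,6,8,10,12}
'b' @ 1: {3,4,7,8,9,10,12,13,14}
'e' @ 2: {7,8,9,10,11,12,14,15}  [accepting]
'd' @ 3: {15}  [accepting]
final: {15}; accept 15 in set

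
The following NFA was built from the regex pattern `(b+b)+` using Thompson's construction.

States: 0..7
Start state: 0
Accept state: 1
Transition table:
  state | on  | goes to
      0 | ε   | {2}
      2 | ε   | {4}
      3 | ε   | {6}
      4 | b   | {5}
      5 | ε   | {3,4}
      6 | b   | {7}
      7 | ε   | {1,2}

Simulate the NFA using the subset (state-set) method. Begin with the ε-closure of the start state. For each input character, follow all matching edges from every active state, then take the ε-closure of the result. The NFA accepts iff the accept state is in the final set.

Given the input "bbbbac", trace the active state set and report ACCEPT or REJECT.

Answer: REJECT

Trace:
S₀ = ε-closure({0}) = {0,2,4}
'b' @ 1: {3,4,5,6}
'b' @ 2: {1,2,3,4,5,6,7}  ✓accept
'b' @ 3: {1,2,3,4,5,6,7}  ✓accept
'b' @ 4: {1,2,3,4,5,6,7}  ✓accept
'a' @ 5: {}  — dead — no transitions
rest 'c' ignored (set empty)
after full input: {}  (accept=1 not in)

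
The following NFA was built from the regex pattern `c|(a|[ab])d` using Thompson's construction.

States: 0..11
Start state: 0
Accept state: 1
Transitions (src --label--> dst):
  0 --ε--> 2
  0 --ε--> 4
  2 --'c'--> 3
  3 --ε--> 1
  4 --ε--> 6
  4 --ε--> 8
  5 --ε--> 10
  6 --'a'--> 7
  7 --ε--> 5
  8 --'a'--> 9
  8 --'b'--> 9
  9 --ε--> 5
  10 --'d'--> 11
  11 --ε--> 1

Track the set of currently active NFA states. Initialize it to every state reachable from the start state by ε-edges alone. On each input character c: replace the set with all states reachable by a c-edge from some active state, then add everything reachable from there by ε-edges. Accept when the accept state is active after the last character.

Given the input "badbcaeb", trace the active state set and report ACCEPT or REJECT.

Answer: REJECT

Derivation:
initial (ε-close {0}): {0,2,4,6,8}
'b' @ 1: {5,9,10}
'a' @ 2: {}  — no active states
rest 'dbcaeb' ignored (set empty)
end set {} — state 1 not in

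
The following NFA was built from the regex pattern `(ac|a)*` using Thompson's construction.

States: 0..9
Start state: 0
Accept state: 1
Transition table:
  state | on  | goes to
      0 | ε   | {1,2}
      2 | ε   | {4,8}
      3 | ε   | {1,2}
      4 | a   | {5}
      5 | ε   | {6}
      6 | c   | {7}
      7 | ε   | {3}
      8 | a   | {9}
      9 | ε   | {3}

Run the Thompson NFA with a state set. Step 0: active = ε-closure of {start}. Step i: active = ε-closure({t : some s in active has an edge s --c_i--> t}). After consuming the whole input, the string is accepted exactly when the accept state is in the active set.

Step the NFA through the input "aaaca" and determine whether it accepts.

Answer: ACCEPT

Steps:
start: ε-closure({0}) = {0,1,2,4,8}
'a' @ 1: {1,2,3,4,5,6,8,9}  [accepting]
'a' @ 2: {1,2,3,4,5,6,8,9}  [accepting]
'a' @ 3: {1,2,3,4,5,6,8,9}  [accepting]
'c' @ 4: {1,2,3,4,7,8}  [accepting]
'a' @ 5: {1,2,3,4,5,6,8,9}  [accepting]
end set {1,2,3,4,5,6,8,9} — state 1 in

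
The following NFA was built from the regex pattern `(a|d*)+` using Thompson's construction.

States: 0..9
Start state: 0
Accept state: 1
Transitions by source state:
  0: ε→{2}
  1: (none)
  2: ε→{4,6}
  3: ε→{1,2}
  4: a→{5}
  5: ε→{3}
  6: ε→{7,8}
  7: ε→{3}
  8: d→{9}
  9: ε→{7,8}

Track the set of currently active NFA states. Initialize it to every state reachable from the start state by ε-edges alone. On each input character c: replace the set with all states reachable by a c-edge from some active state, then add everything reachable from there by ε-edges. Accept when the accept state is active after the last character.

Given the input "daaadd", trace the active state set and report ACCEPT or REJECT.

initial (ε-close {0}): {0,1,2,3,4,6,7,8}
'd' @ 1: {1,2,3,4,6,7,8,9}  [accepting]
'a' @ 2: {1,2,3,4,5,6,7,8}  [accepting]
'a' @ 3: {1,2,3,4,5,6,7,8}  [accepting]
'a' @ 4: {1,2,3,4,5,6,7,8}  [accepting]
'd' @ 5: {1,2,3,4,6,7,8,9}  [accepting]
'd' @ 6: {1,2,3,4,6,7,8,9}  [accepting]
after full input: {1,2,3,4,6,7,8,9}  (accept=1 in)

Answer: ACCEPT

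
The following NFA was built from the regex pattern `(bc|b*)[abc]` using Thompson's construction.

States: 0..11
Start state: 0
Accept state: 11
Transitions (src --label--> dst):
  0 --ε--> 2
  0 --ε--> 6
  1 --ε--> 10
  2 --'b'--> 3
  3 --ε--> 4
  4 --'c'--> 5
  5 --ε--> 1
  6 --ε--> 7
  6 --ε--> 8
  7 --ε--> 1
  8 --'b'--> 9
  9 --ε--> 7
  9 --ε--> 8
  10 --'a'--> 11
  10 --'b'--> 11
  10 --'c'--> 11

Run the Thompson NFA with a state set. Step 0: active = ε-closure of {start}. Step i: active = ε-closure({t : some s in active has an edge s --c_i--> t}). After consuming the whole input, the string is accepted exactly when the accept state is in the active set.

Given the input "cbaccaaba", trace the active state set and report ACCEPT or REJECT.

initial (ε-close {0}): {0,1,2,6,7,8,10}
'c' @ 1: {11}  (accept∈set)
'b' @ 2: {}  — no active states
rest 'accaaba' ignored (set empty)
final: {}; accept 11 not in set

Answer: REJECT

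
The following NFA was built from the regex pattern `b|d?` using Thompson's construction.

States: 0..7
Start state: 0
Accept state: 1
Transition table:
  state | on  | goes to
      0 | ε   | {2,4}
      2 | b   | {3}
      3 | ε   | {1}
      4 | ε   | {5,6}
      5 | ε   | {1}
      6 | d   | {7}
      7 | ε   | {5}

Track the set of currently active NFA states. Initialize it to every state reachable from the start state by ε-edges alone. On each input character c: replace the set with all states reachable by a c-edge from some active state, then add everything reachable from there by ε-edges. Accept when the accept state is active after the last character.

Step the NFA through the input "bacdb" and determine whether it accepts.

Answer: REJECT

Steps:
start: ε-closure({0}) = {0,1,2,4,5,6}
'b' @ 1: {1,3}  ✓accept
'a' @ 2: {}  — dead — no transitions
rest 'cdb' ignored (set empty)
final: {}; accept 1 not in set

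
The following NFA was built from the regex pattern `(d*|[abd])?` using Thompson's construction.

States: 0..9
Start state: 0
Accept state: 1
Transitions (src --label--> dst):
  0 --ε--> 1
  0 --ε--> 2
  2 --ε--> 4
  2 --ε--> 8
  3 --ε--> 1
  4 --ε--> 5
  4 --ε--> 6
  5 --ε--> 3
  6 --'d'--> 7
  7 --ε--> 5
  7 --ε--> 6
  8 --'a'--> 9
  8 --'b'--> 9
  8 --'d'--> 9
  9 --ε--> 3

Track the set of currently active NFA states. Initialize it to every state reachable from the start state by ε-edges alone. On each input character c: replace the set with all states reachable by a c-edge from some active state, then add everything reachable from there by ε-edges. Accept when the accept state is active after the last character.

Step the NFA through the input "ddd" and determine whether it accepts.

start: ε-closure({0}) = {0,1,2,3,4,5,6,8}
'd' @ 1: {1,3,5,6,7,9}  (accept∈set)
'd' @ 2: {1,3,5,6,7}  (accept∈set)
'd' @ 3: {1,3,5,6,7}  (accept∈set)
after full input: {1,3,5,6,7}  (accept=1 in)

Answer: ACCEPT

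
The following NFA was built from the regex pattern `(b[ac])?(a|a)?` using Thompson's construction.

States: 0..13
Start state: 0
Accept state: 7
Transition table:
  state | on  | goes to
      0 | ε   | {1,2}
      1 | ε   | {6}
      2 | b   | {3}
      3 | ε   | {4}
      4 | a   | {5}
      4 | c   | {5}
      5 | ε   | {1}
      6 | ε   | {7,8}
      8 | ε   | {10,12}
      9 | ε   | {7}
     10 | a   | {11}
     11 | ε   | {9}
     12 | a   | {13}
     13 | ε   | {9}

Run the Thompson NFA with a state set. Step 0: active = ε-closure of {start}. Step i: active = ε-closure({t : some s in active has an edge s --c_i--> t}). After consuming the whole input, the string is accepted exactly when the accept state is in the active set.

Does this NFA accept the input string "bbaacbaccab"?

Answer: REJECT

Derivation:
initial (ε-close {0}): {0,1,2,6,7,8,10,12}
'b' @ 1: {3,4}
'b' @ 2: {}  — no active states
rest 'aacbaccab' ignored (set empty)
end set {} — state 7 not in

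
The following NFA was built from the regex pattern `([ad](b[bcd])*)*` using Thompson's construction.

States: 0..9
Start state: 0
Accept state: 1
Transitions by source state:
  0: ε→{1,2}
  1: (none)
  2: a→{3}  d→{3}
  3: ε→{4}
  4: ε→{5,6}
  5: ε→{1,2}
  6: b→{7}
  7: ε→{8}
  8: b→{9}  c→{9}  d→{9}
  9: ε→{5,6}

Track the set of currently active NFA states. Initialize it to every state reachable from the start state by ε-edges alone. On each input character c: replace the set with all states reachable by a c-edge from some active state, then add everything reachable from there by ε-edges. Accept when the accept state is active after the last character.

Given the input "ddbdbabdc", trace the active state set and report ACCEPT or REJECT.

initial (ε-close {0}): {0,1,2}
'd' @ 1: {1,2,3,4,5,6}  [accepting]
'd' @ 2: {1,2,3,4,5,6}  [accepting]
'b' @ 3: {7,8}
'd' @ 4: {1,2,5,6,9}  [accepting]
'b' @ 5: {7,8}
'a' @ 6: {}  — state set empty
rest 'bdc' ignored (set empty)
end set {} — state 1 not in

Answer: REJECT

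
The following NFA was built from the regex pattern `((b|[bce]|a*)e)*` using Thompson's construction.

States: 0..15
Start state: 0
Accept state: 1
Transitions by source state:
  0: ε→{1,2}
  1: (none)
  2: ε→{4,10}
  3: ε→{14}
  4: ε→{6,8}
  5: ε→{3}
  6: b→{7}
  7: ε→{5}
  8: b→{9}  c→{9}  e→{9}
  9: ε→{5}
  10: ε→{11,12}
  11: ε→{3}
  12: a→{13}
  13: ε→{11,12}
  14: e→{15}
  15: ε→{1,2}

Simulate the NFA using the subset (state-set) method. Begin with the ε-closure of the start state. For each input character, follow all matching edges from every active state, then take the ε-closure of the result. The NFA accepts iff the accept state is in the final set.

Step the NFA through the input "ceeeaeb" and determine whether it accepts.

Answer: REJECT

Trace:
initial (ε-close {0}): {0,1,2,3,4,6,8,10,11,12,14}
'c' @ 1: {3,5,9,14}
'e' @ 2: {1,2,3,4,6,8,10,11,12,14,15}  (accept∈set)
'e' @ 3: {1,2,3,4,5,6,8,9,10,11,12,14,15}  (accept∈set)
'e' @ 4: {1,2,3,4,5,6,8,9,10,11,12,14,15}  (accept∈set)
'a' @ 5: {3,11,12,13,14}
'e' @ 6: {1,2,3,4,6,8,10,11,12,14,15}  (accept∈set)
'b' @ 7: {3,5,7,9,14}
after full input: {3,5,7,9,14}  (accept=1 not in)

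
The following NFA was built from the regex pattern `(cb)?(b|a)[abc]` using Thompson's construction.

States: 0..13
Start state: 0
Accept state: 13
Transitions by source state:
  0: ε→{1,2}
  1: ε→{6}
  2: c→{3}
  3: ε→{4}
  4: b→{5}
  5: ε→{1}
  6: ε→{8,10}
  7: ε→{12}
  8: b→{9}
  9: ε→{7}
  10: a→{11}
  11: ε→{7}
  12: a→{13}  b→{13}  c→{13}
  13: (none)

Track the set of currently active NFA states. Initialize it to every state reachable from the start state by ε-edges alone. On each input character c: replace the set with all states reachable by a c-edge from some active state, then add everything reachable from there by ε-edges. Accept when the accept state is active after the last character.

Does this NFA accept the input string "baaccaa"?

Answer: REJECT

Trace:
initial (ε-close {0}): {0,1,2,6,8,10}
'b' @ 1: {7,9,12}
'a' @ 2: {13}  ✓accept
'a' @ 3: {}  — state set empty
rest 'ccaa' ignored (set empty)
final: {}; accept 13 not in set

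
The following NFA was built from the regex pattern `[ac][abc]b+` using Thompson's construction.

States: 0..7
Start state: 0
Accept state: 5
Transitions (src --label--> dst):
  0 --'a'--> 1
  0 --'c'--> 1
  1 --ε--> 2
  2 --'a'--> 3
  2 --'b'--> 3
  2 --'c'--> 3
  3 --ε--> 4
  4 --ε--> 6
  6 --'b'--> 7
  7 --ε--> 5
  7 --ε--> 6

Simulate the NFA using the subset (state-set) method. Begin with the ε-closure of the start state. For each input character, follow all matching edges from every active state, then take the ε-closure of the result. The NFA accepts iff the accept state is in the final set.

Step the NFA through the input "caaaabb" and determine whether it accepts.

start: ε-closure({0}) = {0}
'c' @ 1: {1,2}
'a' @ 2: {3,4,6}
'a' @ 3: {}  — dead — no transitions
rest 'aabb' ignored (set empty)
after full input: {}  (accept=5 not in)

Answer: REJECT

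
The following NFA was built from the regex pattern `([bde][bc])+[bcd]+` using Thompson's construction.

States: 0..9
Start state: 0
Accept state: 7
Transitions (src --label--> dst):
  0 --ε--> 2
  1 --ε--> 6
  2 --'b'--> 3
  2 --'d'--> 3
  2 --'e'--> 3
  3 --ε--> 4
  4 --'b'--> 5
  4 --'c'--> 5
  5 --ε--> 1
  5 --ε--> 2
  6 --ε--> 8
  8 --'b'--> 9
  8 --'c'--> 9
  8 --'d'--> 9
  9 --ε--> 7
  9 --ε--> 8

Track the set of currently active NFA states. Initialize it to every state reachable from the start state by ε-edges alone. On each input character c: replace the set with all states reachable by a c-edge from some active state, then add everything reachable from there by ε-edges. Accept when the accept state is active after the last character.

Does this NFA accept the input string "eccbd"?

start: ε-closure({0}) = {0,2}
'e' @ 1: {3,4}
'c' @ 2: {1,2,5,6,8}
'c' @ 3: {7,8,9}  ✓accept
'b' @ 4: {7,8,9}  ✓accept
'd' @ 5: {7,8,9}  ✓accept
end set {7,8,9} — state 7 in

Answer: ACCEPT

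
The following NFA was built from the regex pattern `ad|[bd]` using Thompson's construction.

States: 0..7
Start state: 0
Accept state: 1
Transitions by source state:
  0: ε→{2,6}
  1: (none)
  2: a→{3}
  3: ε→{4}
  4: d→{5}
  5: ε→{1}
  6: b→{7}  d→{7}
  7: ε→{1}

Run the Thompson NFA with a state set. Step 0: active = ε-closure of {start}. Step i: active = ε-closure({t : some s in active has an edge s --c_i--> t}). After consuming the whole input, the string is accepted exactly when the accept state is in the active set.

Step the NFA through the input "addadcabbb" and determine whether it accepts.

Answer: REJECT

Steps:
S₀ = ε-closure({0}) = {0,2,6}
'a' @ 1: {3,4}
'd' @ 2: {1,5}  (accept∈set)
'd' @ 3: {}  — dead — no transitions
rest 'adcabbb' ignored (set empty)
final: {}; accept 1 not in set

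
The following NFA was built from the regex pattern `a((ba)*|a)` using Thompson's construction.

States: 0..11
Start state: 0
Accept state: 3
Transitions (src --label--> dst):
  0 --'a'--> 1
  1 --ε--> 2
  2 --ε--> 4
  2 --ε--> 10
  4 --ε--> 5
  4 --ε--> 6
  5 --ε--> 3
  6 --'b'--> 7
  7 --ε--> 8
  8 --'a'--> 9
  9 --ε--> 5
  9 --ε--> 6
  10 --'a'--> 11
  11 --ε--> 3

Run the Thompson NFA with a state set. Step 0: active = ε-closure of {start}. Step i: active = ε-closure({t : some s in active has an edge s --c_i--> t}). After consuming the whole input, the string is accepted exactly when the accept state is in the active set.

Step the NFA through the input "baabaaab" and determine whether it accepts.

S₀ = ε-closure({0}) = {0}
'b' @ 1: {}  — no active states
rest 'aabaaab' ignored (set empty)
final: {}; accept 3 not in set

Answer: REJECT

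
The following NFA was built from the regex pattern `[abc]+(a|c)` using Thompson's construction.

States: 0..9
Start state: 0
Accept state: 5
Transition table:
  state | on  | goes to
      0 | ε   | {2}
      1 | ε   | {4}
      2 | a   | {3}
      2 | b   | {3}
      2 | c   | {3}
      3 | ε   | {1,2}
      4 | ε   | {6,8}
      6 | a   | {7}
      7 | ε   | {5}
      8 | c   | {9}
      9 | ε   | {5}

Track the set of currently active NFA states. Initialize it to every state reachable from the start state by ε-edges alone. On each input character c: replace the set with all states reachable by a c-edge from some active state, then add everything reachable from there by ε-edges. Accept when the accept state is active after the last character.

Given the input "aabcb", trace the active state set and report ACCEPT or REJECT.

start: ε-closure({0}) = {0,2}
'a' @ 1: {1,2,3,4,6,8}
'a' @ 2: {1,2,3,4,5,6,7,8}  [accepting]
'b' @ 3: {1,2,3,4,6,8}
'c' @ 4: {1,2,3,4,5,6,8,9}  [accepting]
'b' @ 5: {1,2,3,4,6,8}
end set {1,2,3,4,6,8} — state 5 not in

Answer: REJECT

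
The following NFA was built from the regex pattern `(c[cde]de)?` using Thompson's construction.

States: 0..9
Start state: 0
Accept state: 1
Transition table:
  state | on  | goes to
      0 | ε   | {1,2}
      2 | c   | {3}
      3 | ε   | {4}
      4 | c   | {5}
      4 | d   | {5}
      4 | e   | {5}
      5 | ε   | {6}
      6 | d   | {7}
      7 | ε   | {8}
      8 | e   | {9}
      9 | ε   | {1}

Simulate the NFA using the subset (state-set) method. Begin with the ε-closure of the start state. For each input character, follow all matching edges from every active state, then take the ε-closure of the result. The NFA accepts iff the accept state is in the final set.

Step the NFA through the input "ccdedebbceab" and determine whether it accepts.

Answer: REJECT

Derivation:
S₀ = ε-closure({0}) = {0,1,2}
'c' @ 1: {3,4}
'c' @ 2: {5,6}
'd' @ 3: {7,8}
'e' @ 4: {1,9}  ✓accept
'd' @ 5: {}  — no active states
rest 'ebbceab' ignored (set empty)
final: {}; accept 1 not in set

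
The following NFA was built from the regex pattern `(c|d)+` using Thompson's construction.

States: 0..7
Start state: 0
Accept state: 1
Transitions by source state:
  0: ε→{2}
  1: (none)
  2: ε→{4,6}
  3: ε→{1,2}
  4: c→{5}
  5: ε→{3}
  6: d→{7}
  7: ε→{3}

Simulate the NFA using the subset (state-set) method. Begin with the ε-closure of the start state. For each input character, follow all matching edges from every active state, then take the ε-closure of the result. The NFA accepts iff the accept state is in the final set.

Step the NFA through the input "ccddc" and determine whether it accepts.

Answer: ACCEPT

Trace:
initial (ε-close {0}): {0,2,4,6}
'c' @ 1: {1,2,3,4,5,6}  ✓accept
'c' @ 2: {1,2,3,4,5,6}  ✓accept
'd' @ 3: {1,2,3,4,6,7}  ✓accept
'd' @ 4: {1,2,3,4,6,7}  ✓accept
'c' @ 5: {1,2,3,4,5,6}  ✓accept
after full input: {1,2,3,4,5,6}  (accept=1 in)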